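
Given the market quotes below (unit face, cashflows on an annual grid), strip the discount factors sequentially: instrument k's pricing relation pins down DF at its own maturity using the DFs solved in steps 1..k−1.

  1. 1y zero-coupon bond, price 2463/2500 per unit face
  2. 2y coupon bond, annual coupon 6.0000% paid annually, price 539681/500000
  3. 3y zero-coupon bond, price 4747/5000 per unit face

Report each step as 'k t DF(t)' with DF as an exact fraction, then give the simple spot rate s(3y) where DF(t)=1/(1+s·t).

1 1 2463/2500
2 2 77/80
3 3 4747/5000
s(3y) = (1/(4747/5000) − 1)/(3) = 253/14241 ≈ 1.7766%

step 1 [1y] zero: DF = P = 2463/2500 ≈ 0.985200
step 2 [2y] bond c/1=3/50: DF=(539681/500000 − 3/50·(0.985200))/(1+3/50) = 77/80 ≈ 0.962500
step 3 [3y] zero: DF = P = 4747/5000 ≈ 0.949400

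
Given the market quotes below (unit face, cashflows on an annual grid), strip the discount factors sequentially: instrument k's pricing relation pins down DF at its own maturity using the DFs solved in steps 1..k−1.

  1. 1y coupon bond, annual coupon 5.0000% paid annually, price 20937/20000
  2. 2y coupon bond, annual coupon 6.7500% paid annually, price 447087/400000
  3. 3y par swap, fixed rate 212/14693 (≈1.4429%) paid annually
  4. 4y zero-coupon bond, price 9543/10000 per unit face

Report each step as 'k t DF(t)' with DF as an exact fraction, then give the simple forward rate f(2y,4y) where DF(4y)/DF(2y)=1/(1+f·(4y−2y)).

step 1 [1y] bond c/1=1/20: DF=(20937/20000 − 1/20·(0))/(1+1/20) = 997/1000 ≈ 0.997000
step 2 [2y] bond c/1=27/400: DF=(447087/400000 − 27/400·(0.997000))/(1+27/400) = 123/125 ≈ 0.984000
step 3 [3y] swap r/1=212/14693: DF=(1 − 212/14693·(0.997000+0.984000))/(1+212/14693) = 1197/1250 ≈ 0.957600
step 4 [4y] zero: DF = P = 9543/10000 ≈ 0.954300

1 1 997/1000
2 2 123/125
3 3 1197/1250
4 4 9543/10000
f(2y,4y) = ((123/125)/(9543/10000) − 1)/(2) = 99/6362 ≈ 1.5561%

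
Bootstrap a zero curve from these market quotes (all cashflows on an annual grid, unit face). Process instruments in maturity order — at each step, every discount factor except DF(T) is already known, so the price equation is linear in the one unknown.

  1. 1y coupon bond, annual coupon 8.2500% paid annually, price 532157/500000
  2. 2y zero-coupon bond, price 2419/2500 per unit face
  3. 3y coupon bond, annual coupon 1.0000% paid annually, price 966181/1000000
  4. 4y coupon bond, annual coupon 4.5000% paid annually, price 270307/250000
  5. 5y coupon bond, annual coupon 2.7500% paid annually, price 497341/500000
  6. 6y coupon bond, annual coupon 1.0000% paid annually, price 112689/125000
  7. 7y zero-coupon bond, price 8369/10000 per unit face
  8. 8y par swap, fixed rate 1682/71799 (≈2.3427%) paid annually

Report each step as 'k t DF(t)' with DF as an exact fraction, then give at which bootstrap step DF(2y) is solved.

step 1 [1y] bond c/1=33/400: DF=(532157/500000 − 33/400·(0))/(1+33/400) = 1229/1250 ≈ 0.983200
step 2 [2y] zero: DF = P = 2419/2500 ≈ 0.967600
step 3 [3y] bond c/1=1/100: DF=(966181/1000000 − 1/100·(0.983200+0.967600))/(1+1/100) = 9373/10000 ≈ 0.937300
step 4 [4y] bond c/1=9/200: DF=(270307/250000 − 9/200·(0.983200+0.967600+0.937300))/(1+9/200) = 9103/10000 ≈ 0.910300
step 5 [5y] bond c/1=11/400: DF=(497341/500000 − 11/400·(0.983200+0.967600+0.937300+0.910300))/(1+11/400) = 1083/1250 ≈ 0.866400
step 6 [6y] bond c/1=1/100: DF=(112689/125000 − 1/100·(0.983200+0.967600+0.937300+0.910300+0.866400))/(1+1/100) = 529/625 ≈ 0.846400
step 7 [7y] zero: DF = P = 8369/10000 ≈ 0.836900
step 8 [8y] swap r/1=1682/71799: DF=(1 − 1682/71799·(0.983200+0.967600+0.937300+0.910300+0.866400+0.846400+0.836900))/(1+1682/71799) = 4159/5000 ≈ 0.831800

1 1 1229/1250
2 2 2419/2500
3 3 9373/10000
4 4 9103/10000
5 5 1083/1250
6 6 529/625
7 7 8369/10000
8 8 4159/5000
DF(2y) is solved at step 2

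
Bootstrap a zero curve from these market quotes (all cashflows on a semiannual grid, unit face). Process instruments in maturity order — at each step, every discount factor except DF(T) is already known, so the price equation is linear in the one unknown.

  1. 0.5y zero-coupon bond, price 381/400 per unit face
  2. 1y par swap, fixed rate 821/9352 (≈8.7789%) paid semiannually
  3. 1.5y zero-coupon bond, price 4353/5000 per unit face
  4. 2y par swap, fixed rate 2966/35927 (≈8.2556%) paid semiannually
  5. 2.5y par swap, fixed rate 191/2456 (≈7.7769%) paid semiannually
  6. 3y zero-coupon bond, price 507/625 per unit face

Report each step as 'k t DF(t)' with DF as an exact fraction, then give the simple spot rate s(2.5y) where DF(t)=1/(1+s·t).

step 1 [0.5y] zero: DF = P = 381/400 ≈ 0.952500
step 2 [1y] swap r/2=821/18704: DF=(1 − 821/18704·(0.952500))/(1+821/18704) = 9179/10000 ≈ 0.917900
step 3 [1.5y] zero: DF = P = 4353/5000 ≈ 0.870600
step 4 [2y] swap r/2=1483/35927: DF=(1 − 1483/35927·(0.952500+0.917900+0.870600))/(1+1483/35927) = 8517/10000 ≈ 0.851700
step 5 [2.5y] swap r/2=191/4912: DF=(1 − 191/4912·(0.952500+0.917900+0.870600+0.851700))/(1+191/4912) = 8281/10000 ≈ 0.828100
step 6 [3y] zero: DF = P = 507/625 ≈ 0.811200

1 1/2 381/400
2 1 9179/10000
3 3/2 4353/5000
4 2 8517/10000
5 5/2 8281/10000
6 3 507/625
s(2.5y) = (1/(8281/10000) − 1)/(5/2) = 3438/41405 ≈ 8.3033%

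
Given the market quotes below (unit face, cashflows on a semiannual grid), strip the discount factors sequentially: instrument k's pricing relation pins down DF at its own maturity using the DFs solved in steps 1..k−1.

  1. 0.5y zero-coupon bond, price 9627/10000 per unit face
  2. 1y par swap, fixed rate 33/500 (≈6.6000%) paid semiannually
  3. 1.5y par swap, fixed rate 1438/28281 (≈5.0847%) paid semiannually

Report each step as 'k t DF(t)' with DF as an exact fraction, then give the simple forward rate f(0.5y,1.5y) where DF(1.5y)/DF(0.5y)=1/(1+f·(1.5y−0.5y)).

step 1 [0.5y] zero: DF = P = 9627/10000 ≈ 0.962700
step 2 [1y] swap r/2=33/1000: DF=(1 − 33/1000·(0.962700))/(1+33/1000) = 9373/10000 ≈ 0.937300
step 3 [1.5y] swap r/2=719/28281: DF=(1 − 719/28281·(0.962700+0.937300))/(1+719/28281) = 9281/10000 ≈ 0.928100

1 1/2 9627/10000
2 1 9373/10000
3 3/2 9281/10000
f(0.5y,1.5y) = ((9627/10000)/(9281/10000) − 1)/(1) = 346/9281 ≈ 3.7280%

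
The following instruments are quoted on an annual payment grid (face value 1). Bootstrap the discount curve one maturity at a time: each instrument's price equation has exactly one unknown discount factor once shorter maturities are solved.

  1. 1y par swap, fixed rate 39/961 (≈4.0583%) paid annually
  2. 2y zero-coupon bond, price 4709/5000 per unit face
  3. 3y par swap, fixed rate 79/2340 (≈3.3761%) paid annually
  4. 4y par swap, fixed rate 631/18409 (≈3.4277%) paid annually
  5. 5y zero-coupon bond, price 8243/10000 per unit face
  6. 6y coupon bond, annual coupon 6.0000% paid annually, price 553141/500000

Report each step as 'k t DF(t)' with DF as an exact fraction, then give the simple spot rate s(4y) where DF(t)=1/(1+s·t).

step 1 [1y] swap r/1=39/961: DF=(1 − 39/961·(0))/(1+39/961) = 961/1000 ≈ 0.961000
step 2 [2y] zero: DF = P = 4709/5000 ≈ 0.941800
step 3 [3y] swap r/1=79/2340: DF=(1 − 79/2340·(0.961000+0.941800))/(1+79/2340) = 2263/2500 ≈ 0.905200
step 4 [4y] swap r/1=631/18409: DF=(1 − 631/18409·(0.961000+0.941800+0.905200))/(1+631/18409) = 4369/5000 ≈ 0.873800
step 5 [5y] zero: DF = P = 8243/10000 ≈ 0.824300
step 6 [6y] bond c/1=3/50: DF=(553141/500000 − 3/50·(0.961000+0.941800+0.905200+0.873800+0.824300))/(1+3/50) = 3943/5000 ≈ 0.788600

1 1 961/1000
2 2 4709/5000
3 3 2263/2500
4 4 4369/5000
5 5 8243/10000
6 6 3943/5000
s(4y) = (1/(4369/5000) − 1)/(4) = 631/17476 ≈ 3.6107%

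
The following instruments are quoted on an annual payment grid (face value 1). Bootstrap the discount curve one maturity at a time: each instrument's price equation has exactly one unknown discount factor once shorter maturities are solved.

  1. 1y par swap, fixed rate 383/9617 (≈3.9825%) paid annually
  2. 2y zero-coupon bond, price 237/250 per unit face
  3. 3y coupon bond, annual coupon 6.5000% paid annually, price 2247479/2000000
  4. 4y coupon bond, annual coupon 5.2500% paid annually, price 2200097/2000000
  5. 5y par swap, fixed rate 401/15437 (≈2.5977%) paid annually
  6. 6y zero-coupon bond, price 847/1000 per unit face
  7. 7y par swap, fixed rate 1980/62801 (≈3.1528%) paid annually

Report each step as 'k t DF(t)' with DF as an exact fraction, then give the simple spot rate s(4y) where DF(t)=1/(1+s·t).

1 1 9617/10000
2 2 237/250
3 3 4693/5000
4 4 9031/10000
5 5 8797/10000
6 6 847/1000
7 7 401/500
s(4y) = (1/(9031/10000) − 1)/(4) = 969/36124 ≈ 2.6824%

step 1 [1y] swap r/1=383/9617: DF=(1 − 383/9617·(0))/(1+383/9617) = 9617/10000 ≈ 0.961700
step 2 [2y] zero: DF = P = 237/250 ≈ 0.948000
step 3 [3y] bond c/1=13/200: DF=(2247479/2000000 − 13/200·(0.961700+0.948000))/(1+13/200) = 4693/5000 ≈ 0.938600
step 4 [4y] bond c/1=21/400: DF=(2200097/2000000 − 21/400·(0.961700+0.948000+0.938600))/(1+21/400) = 9031/10000 ≈ 0.903100
step 5 [5y] swap r/1=401/15437: DF=(1 − 401/15437·(0.961700+0.948000+0.938600+0.903100))/(1+401/15437) = 8797/10000 ≈ 0.879700
step 6 [6y] zero: DF = P = 847/1000 ≈ 0.847000
step 7 [7y] swap r/1=1980/62801: DF=(1 − 1980/62801·(0.961700+0.948000+0.938600+0.903100+0.879700+0.847000))/(1+1980/62801) = 401/500 ≈ 0.802000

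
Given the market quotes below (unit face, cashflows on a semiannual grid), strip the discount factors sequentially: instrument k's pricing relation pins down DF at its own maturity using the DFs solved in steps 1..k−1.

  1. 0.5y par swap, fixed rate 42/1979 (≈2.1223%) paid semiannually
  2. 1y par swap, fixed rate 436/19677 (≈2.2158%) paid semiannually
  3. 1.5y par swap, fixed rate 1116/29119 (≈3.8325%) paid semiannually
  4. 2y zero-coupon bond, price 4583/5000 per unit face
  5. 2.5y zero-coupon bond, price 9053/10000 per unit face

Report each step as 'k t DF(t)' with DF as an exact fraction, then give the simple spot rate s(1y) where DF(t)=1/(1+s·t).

1 1/2 1979/2000
2 1 4891/5000
3 3/2 4721/5000
4 2 4583/5000
5 5/2 9053/10000
s(1y) = (1/(4891/5000) − 1)/(1) = 109/4891 ≈ 2.2286%

step 1 [0.5y] swap r/2=21/1979: DF=(1 − 21/1979·(0))/(1+21/1979) = 1979/2000 ≈ 0.989500
step 2 [1y] swap r/2=218/19677: DF=(1 − 218/19677·(0.989500))/(1+218/19677) = 4891/5000 ≈ 0.978200
step 3 [1.5y] swap r/2=558/29119: DF=(1 − 558/29119·(0.989500+0.978200))/(1+558/29119) = 4721/5000 ≈ 0.944200
step 4 [2y] zero: DF = P = 4583/5000 ≈ 0.916600
step 5 [2.5y] zero: DF = P = 9053/10000 ≈ 0.905300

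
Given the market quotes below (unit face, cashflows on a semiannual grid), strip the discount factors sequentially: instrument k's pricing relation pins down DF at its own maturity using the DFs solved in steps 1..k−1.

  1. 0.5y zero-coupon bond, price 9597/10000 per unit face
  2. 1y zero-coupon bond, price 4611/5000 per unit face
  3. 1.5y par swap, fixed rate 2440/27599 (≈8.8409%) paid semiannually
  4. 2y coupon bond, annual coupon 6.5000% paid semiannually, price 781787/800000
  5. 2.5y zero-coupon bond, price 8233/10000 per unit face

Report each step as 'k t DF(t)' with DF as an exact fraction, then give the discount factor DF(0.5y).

step 1 [0.5y] zero: DF = P = 9597/10000 ≈ 0.959700
step 2 [1y] zero: DF = P = 4611/5000 ≈ 0.922200
step 3 [1.5y] swap r/2=1220/27599: DF=(1 − 1220/27599·(0.959700+0.922200))/(1+1220/27599) = 439/500 ≈ 0.878000
step 4 [2y] bond c/2=13/400: DF=(781787/800000 − 13/400·(0.959700+0.922200+0.878000))/(1+13/400) = 2149/2500 ≈ 0.859600
step 5 [2.5y] zero: DF = P = 8233/10000 ≈ 0.823300

1 1/2 9597/10000
2 1 4611/5000
3 3/2 439/500
4 2 2149/2500
5 5/2 8233/10000
DF(0.5y) = 9597/10000 ≈ 0.959700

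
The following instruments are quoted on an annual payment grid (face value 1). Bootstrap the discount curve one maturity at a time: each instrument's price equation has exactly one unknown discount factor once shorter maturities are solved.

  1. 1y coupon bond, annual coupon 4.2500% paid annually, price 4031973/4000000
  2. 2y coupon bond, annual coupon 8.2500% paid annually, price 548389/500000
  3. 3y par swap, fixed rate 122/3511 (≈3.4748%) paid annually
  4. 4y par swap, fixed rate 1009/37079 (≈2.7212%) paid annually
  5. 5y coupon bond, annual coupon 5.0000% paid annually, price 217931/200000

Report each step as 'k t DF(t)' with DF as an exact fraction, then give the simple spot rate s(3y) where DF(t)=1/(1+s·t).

1 1 9669/10000
2 2 1879/2000
3 3 564/625
4 4 8991/10000
5 5 2153/2500
s(3y) = (1/(564/625) − 1)/(3) = 61/1692 ≈ 3.6052%

step 1 [1y] bond c/1=17/400: DF=(4031973/4000000 − 17/400·(0))/(1+17/400) = 9669/10000 ≈ 0.966900
step 2 [2y] bond c/1=33/400: DF=(548389/500000 − 33/400·(0.966900))/(1+33/400) = 1879/2000 ≈ 0.939500
step 3 [3y] swap r/1=122/3511: DF=(1 − 122/3511·(0.966900+0.939500))/(1+122/3511) = 564/625 ≈ 0.902400
step 4 [4y] swap r/1=1009/37079: DF=(1 − 1009/37079·(0.966900+0.939500+0.902400))/(1+1009/37079) = 8991/10000 ≈ 0.899100
step 5 [5y] bond c/1=1/20: DF=(217931/200000 − 1/20·(0.966900+0.939500+0.902400+0.899100))/(1+1/20) = 2153/2500 ≈ 0.861200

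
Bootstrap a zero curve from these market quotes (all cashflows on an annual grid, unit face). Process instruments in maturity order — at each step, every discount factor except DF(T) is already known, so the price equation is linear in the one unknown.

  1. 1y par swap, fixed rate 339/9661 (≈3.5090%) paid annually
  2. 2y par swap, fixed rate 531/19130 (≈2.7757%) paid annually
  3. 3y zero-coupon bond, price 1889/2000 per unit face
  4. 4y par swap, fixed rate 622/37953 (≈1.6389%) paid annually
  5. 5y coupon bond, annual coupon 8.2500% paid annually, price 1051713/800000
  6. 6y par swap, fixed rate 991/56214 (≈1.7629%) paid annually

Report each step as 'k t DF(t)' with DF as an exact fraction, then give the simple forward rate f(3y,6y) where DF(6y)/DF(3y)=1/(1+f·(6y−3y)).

1 1 9661/10000
2 2 9469/10000
3 3 1889/2000
4 4 4689/5000
5 5 2313/2500
6 6 9009/10000
f(3y,6y) = ((1889/2000)/(9009/10000) − 1)/(3) = 436/27027 ≈ 1.6132%

step 1 [1y] swap r/1=339/9661: DF=(1 − 339/9661·(0))/(1+339/9661) = 9661/10000 ≈ 0.966100
step 2 [2y] swap r/1=531/19130: DF=(1 − 531/19130·(0.966100))/(1+531/19130) = 9469/10000 ≈ 0.946900
step 3 [3y] zero: DF = P = 1889/2000 ≈ 0.944500
step 4 [4y] swap r/1=622/37953: DF=(1 − 622/37953·(0.966100+0.946900+0.944500))/(1+622/37953) = 4689/5000 ≈ 0.937800
step 5 [5y] bond c/1=33/400: DF=(1051713/800000 − 33/400·(0.966100+0.946900+0.944500+0.937800))/(1+33/400) = 2313/2500 ≈ 0.925200
step 6 [6y] swap r/1=991/56214: DF=(1 − 991/56214·(0.966100+0.946900+0.944500+0.937800+0.925200))/(1+991/56214) = 9009/10000 ≈ 0.900900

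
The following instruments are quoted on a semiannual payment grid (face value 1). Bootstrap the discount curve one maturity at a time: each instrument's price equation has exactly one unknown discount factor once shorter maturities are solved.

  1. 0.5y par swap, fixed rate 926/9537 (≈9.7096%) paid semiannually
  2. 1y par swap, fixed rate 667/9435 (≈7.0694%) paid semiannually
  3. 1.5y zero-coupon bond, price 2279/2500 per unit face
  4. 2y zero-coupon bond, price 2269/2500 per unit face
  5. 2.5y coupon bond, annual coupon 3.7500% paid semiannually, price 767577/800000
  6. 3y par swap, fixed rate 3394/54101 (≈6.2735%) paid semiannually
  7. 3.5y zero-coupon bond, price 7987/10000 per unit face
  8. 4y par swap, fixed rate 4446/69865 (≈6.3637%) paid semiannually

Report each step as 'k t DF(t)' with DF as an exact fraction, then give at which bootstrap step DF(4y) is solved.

step 1 [0.5y] swap r/2=463/9537: DF=(1 − 463/9537·(0))/(1+463/9537) = 9537/10000 ≈ 0.953700
step 2 [1y] swap r/2=667/18870: DF=(1 − 667/18870·(0.953700))/(1+667/18870) = 9333/10000 ≈ 0.933300
step 3 [1.5y] zero: DF = P = 2279/2500 ≈ 0.911600
step 4 [2y] zero: DF = P = 2269/2500 ≈ 0.907600
step 5 [2.5y] bond c/2=3/160: DF=(767577/800000 − 3/160·(0.953700+0.933300+0.911600+0.907600))/(1+3/160) = 546/625 ≈ 0.873600
step 6 [3y] swap r/2=1697/54101: DF=(1 − 1697/54101·(0.953700+0.933300+0.911600+0.907600+0.873600))/(1+1697/54101) = 8303/10000 ≈ 0.830300
step 7 [3.5y] zero: DF = P = 7987/10000 ≈ 0.798700
step 8 [4y] swap r/2=2223/69865: DF=(1 − 2223/69865·(0.953700+0.933300+0.911600+0.907600+0.873600+0.830300+0.798700))/(1+2223/69865) = 7777/10000 ≈ 0.777700

1 1/2 9537/10000
2 1 9333/10000
3 3/2 2279/2500
4 2 2269/2500
5 5/2 546/625
6 3 8303/10000
7 7/2 7987/10000
8 4 7777/10000
DF(4y) is solved at step 8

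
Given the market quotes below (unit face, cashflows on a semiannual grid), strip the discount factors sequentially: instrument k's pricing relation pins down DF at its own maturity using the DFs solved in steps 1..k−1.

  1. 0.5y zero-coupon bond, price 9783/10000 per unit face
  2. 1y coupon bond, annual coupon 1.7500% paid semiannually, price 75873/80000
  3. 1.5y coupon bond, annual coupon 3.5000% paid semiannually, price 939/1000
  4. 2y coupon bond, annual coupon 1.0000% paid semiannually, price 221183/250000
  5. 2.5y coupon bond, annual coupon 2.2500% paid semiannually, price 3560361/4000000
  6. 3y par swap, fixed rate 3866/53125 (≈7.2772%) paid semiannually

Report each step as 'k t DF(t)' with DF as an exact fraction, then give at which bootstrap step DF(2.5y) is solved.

step 1 [0.5y] zero: DF = P = 9783/10000 ≈ 0.978300
step 2 [1y] bond c/2=7/800: DF=(75873/80000 − 7/800·(0.978300))/(1+7/800) = 9317/10000 ≈ 0.931700
step 3 [1.5y] bond c/2=7/400: DF=(939/1000 − 7/400·(0.978300+0.931700))/(1+7/400) = 89/100 ≈ 0.890000
step 4 [2y] bond c/2=1/200: DF=(221183/250000 − 1/200·(0.978300+0.931700+0.890000))/(1+1/200) = 1083/1250 ≈ 0.866400
step 5 [2.5y] bond c/2=9/800: DF=(3560361/4000000 − 9/800·(0.978300+0.931700+0.890000+0.866400))/(1+9/800) = 4197/5000 ≈ 0.839400
step 6 [3y] swap r/2=1933/53125: DF=(1 − 1933/53125·(0.978300+0.931700+0.890000+0.866400+0.839400))/(1+1933/53125) = 8067/10000 ≈ 0.806700

1 1/2 9783/10000
2 1 9317/10000
3 3/2 89/100
4 2 1083/1250
5 5/2 4197/5000
6 3 8067/10000
DF(2.5y) is solved at step 5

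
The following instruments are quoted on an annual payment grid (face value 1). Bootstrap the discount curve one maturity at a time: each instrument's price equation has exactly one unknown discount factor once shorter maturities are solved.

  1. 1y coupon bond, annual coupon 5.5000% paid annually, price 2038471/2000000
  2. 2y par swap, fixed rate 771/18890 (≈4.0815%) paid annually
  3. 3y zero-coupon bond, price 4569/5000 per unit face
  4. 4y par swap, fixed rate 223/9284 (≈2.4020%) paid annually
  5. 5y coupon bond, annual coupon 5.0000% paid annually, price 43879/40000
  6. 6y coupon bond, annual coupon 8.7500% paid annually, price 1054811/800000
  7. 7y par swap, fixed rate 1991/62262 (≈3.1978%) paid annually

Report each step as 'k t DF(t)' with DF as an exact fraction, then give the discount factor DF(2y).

1 1 9661/10000
2 2 9229/10000
3 3 4569/5000
4 4 2277/2500
5 5 8679/10000
6 6 4219/5000
7 7 8009/10000
DF(2y) = 9229/10000 ≈ 0.922900

step 1 [1y] bond c/1=11/200: DF=(2038471/2000000 − 11/200·(0))/(1+11/200) = 9661/10000 ≈ 0.966100
step 2 [2y] swap r/1=771/18890: DF=(1 − 771/18890·(0.966100))/(1+771/18890) = 9229/10000 ≈ 0.922900
step 3 [3y] zero: DF = P = 4569/5000 ≈ 0.913800
step 4 [4y] swap r/1=223/9284: DF=(1 − 223/9284·(0.966100+0.922900+0.913800))/(1+223/9284) = 2277/2500 ≈ 0.910800
step 5 [5y] bond c/1=1/20: DF=(43879/40000 − 1/20·(0.966100+0.922900+0.913800+0.910800))/(1+1/20) = 8679/10000 ≈ 0.867900
step 6 [6y] bond c/1=7/80: DF=(1054811/800000 − 7/80·(0.966100+0.922900+0.913800+0.910800+0.867900))/(1+7/80) = 4219/5000 ≈ 0.843800
step 7 [7y] swap r/1=1991/62262: DF=(1 − 1991/62262·(0.966100+0.922900+0.913800+0.910800+0.867900+0.843800))/(1+1991/62262) = 8009/10000 ≈ 0.800900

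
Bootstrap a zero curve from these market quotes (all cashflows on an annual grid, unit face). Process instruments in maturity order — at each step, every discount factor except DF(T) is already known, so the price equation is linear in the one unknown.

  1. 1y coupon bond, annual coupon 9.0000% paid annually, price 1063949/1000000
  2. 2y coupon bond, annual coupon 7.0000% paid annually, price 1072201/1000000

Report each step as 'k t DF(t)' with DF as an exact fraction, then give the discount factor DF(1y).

1 1 9761/10000
2 2 4691/5000
DF(1y) = 9761/10000 ≈ 0.976100

step 1 [1y] bond c/1=9/100: DF=(1063949/1000000 − 9/100·(0))/(1+9/100) = 9761/10000 ≈ 0.976100
step 2 [2y] bond c/1=7/100: DF=(1072201/1000000 − 7/100·(0.976100))/(1+7/100) = 4691/5000 ≈ 0.938200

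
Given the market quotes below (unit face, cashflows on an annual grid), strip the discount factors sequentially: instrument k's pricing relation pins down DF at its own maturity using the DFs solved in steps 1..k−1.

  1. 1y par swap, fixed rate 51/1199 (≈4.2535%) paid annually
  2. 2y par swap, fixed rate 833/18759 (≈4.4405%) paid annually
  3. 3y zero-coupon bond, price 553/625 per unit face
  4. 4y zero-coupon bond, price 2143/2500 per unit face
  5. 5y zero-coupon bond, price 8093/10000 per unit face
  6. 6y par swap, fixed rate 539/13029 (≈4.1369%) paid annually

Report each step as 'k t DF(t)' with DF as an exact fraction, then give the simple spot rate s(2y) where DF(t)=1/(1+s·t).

1 1 1199/1250
2 2 9167/10000
3 3 553/625
4 4 2143/2500
5 5 8093/10000
6 6 1961/2500
s(2y) = (1/(9167/10000) − 1)/(2) = 833/18334 ≈ 4.5435%

step 1 [1y] swap r/1=51/1199: DF=(1 − 51/1199·(0))/(1+51/1199) = 1199/1250 ≈ 0.959200
step 2 [2y] swap r/1=833/18759: DF=(1 − 833/18759·(0.959200))/(1+833/18759) = 9167/10000 ≈ 0.916700
step 3 [3y] zero: DF = P = 553/625 ≈ 0.884800
step 4 [4y] zero: DF = P = 2143/2500 ≈ 0.857200
step 5 [5y] zero: DF = P = 8093/10000 ≈ 0.809300
step 6 [6y] swap r/1=539/13029: DF=(1 − 539/13029·(0.959200+0.916700+0.884800+0.857200+0.809300))/(1+539/13029) = 1961/2500 ≈ 0.784400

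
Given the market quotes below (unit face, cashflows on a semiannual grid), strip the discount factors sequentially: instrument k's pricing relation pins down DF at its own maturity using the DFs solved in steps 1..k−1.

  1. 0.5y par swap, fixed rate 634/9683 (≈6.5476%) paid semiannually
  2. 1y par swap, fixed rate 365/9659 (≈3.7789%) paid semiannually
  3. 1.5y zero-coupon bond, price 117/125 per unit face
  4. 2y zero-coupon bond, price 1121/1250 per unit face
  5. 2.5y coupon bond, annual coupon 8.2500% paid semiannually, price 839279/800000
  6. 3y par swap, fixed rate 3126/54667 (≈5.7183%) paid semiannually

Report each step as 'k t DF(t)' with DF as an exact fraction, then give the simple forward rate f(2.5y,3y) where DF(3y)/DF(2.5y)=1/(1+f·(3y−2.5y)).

1 1/2 9683/10000
2 1 1927/2000
3 3/2 117/125
4 2 1121/1250
5 5/2 1073/1250
6 3 8437/10000
f(2.5y,3y) = ((1073/1250)/(8437/10000) − 1)/(1/2) = 294/8437 ≈ 3.4847%

step 1 [0.5y] swap r/2=317/9683: DF=(1 − 317/9683·(0))/(1+317/9683) = 9683/10000 ≈ 0.968300
step 2 [1y] swap r/2=365/19318: DF=(1 − 365/19318·(0.968300))/(1+365/19318) = 1927/2000 ≈ 0.963500
step 3 [1.5y] zero: DF = P = 117/125 ≈ 0.936000
step 4 [2y] zero: DF = P = 1121/1250 ≈ 0.896800
step 5 [2.5y] bond c/2=33/800: DF=(839279/800000 − 33/800·(0.968300+0.963500+0.936000+0.896800))/(1+33/800) = 1073/1250 ≈ 0.858400
step 6 [3y] swap r/2=1563/54667: DF=(1 − 1563/54667·(0.968300+0.963500+0.936000+0.896800+0.858400))/(1+1563/54667) = 8437/10000 ≈ 0.843700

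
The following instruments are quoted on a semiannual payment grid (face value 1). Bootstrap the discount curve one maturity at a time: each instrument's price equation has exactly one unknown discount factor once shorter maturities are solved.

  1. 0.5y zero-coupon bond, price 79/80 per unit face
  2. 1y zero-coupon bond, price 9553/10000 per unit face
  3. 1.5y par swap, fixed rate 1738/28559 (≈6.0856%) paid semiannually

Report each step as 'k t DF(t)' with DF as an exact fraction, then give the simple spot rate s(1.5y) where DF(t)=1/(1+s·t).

step 1 [0.5y] zero: DF = P = 79/80 ≈ 0.987500
step 2 [1y] zero: DF = P = 9553/10000 ≈ 0.955300
step 3 [1.5y] swap r/2=869/28559: DF=(1 − 869/28559·(0.987500+0.955300))/(1+869/28559) = 9131/10000 ≈ 0.913100

1 1/2 79/80
2 1 9553/10000
3 3/2 9131/10000
s(1.5y) = (1/(9131/10000) − 1)/(3/2) = 1738/27393 ≈ 6.3447%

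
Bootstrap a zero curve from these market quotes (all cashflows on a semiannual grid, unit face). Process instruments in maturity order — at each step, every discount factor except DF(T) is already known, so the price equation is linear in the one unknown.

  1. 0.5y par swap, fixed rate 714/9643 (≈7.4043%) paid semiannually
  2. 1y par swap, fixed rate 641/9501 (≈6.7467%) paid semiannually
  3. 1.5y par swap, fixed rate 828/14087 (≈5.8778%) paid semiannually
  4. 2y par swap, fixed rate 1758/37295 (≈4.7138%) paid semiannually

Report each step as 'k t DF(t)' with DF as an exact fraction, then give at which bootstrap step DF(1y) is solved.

step 1 [0.5y] swap r/2=357/9643: DF=(1 − 357/9643·(0))/(1+357/9643) = 9643/10000 ≈ 0.964300
step 2 [1y] swap r/2=641/19002: DF=(1 − 641/19002·(0.964300))/(1+641/19002) = 9359/10000 ≈ 0.935900
step 3 [1.5y] swap r/2=414/14087: DF=(1 − 414/14087·(0.964300+0.935900))/(1+414/14087) = 2293/2500 ≈ 0.917200
step 4 [2y] swap r/2=879/37295: DF=(1 − 879/37295·(0.964300+0.935900+0.917200))/(1+879/37295) = 9121/10000 ≈ 0.912100

1 1/2 9643/10000
2 1 9359/10000
3 3/2 2293/2500
4 2 9121/10000
DF(1y) is solved at step 2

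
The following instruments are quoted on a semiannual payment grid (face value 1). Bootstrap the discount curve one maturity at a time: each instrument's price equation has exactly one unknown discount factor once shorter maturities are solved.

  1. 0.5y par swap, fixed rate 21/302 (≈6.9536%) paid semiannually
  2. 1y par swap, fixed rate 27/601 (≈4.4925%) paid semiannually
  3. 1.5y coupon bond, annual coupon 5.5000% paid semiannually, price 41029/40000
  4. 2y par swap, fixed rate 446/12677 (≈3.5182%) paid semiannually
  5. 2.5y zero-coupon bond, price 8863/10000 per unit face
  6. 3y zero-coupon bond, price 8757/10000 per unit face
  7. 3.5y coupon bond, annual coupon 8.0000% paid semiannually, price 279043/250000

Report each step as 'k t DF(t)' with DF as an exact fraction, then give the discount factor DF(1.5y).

1 1/2 604/625
2 1 598/625
3 3/2 2367/2500
4 2 9331/10000
5 5/2 8863/10000
6 3 8757/10000
7 7/2 537/625
DF(1.5y) = 2367/2500 ≈ 0.946800

step 1 [0.5y] swap r/2=21/604: DF=(1 − 21/604·(0))/(1+21/604) = 604/625 ≈ 0.966400
step 2 [1y] swap r/2=27/1202: DF=(1 − 27/1202·(0.966400))/(1+27/1202) = 598/625 ≈ 0.956800
step 3 [1.5y] bond c/2=11/400: DF=(41029/40000 − 11/400·(0.966400+0.956800))/(1+11/400) = 2367/2500 ≈ 0.946800
step 4 [2y] swap r/2=223/12677: DF=(1 − 223/12677·(0.966400+0.956800+0.946800))/(1+223/12677) = 9331/10000 ≈ 0.933100
step 5 [2.5y] zero: DF = P = 8863/10000 ≈ 0.886300
step 6 [3y] zero: DF = P = 8757/10000 ≈ 0.875700
step 7 [3.5y] bond c/2=1/25: DF=(279043/250000 − 1/25·(0.966400+0.956800+0.946800+0.933100+0.886300+0.875700))/(1+1/25) = 537/625 ≈ 0.859200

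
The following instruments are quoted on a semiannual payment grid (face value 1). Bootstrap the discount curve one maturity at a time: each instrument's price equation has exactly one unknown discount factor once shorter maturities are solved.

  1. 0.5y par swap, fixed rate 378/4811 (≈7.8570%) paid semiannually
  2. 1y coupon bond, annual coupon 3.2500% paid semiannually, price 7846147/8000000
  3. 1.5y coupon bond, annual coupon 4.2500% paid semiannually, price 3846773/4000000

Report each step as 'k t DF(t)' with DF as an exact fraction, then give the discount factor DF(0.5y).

1 1/2 4811/5000
2 1 9497/10000
3 3/2 9019/10000
DF(0.5y) = 4811/5000 ≈ 0.962200

step 1 [0.5y] swap r/2=189/4811: DF=(1 − 189/4811·(0))/(1+189/4811) = 4811/5000 ≈ 0.962200
step 2 [1y] bond c/2=13/800: DF=(7846147/8000000 − 13/800·(0.962200))/(1+13/800) = 9497/10000 ≈ 0.949700
step 3 [1.5y] bond c/2=17/800: DF=(3846773/4000000 − 17/800·(0.962200+0.949700))/(1+17/800) = 9019/10000 ≈ 0.901900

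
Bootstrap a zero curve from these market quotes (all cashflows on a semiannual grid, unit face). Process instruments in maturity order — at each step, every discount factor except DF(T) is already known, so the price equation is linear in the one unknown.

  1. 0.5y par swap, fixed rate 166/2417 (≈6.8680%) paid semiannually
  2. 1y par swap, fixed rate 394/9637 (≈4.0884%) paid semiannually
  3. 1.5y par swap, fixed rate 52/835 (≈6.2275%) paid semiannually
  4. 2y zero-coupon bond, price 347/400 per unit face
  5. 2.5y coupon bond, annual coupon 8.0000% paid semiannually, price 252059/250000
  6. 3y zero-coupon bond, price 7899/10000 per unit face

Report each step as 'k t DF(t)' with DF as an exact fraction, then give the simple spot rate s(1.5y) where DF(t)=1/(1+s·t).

1 1/2 2417/2500
2 1 4803/5000
3 3/2 2279/2500
4 2 347/400
5 5/2 8269/10000
6 3 7899/10000
s(1.5y) = (1/(2279/2500) − 1)/(3/2) = 442/6837 ≈ 6.4648%

step 1 [0.5y] swap r/2=83/2417: DF=(1 − 83/2417·(0))/(1+83/2417) = 2417/2500 ≈ 0.966800
step 2 [1y] swap r/2=197/9637: DF=(1 − 197/9637·(0.966800))/(1+197/9637) = 4803/5000 ≈ 0.960600
step 3 [1.5y] swap r/2=26/835: DF=(1 − 26/835·(0.966800+0.960600))/(1+26/835) = 2279/2500 ≈ 0.911600
step 4 [2y] zero: DF = P = 347/400 ≈ 0.867500
step 5 [2.5y] bond c/2=1/25: DF=(252059/250000 − 1/25·(0.966800+0.960600+0.911600+0.867500))/(1+1/25) = 8269/10000 ≈ 0.826900
step 6 [3y] zero: DF = P = 7899/10000 ≈ 0.789900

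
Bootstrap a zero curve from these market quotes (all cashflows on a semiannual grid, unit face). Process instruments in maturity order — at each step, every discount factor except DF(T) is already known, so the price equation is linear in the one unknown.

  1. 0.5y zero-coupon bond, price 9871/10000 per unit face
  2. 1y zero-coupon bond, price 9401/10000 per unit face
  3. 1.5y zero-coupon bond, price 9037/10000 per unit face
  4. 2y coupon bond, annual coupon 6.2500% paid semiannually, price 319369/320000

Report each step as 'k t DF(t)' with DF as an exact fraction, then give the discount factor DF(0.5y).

step 1 [0.5y] zero: DF = P = 9871/10000 ≈ 0.987100
step 2 [1y] zero: DF = P = 9401/10000 ≈ 0.940100
step 3 [1.5y] zero: DF = P = 9037/10000 ≈ 0.903700
step 4 [2y] bond c/2=1/32: DF=(319369/320000 − 1/32·(0.987100+0.940100+0.903700))/(1+1/32) = 441/500 ≈ 0.882000

1 1/2 9871/10000
2 1 9401/10000
3 3/2 9037/10000
4 2 441/500
DF(0.5y) = 9871/10000 ≈ 0.987100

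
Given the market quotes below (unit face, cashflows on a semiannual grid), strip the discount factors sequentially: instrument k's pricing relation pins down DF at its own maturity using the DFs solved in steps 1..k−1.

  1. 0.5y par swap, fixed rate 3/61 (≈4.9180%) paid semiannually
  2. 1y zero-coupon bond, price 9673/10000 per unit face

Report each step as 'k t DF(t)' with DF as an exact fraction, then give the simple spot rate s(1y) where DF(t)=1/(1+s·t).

step 1 [0.5y] swap r/2=3/122: DF=(1 − 3/122·(0))/(1+3/122) = 122/125 ≈ 0.976000
step 2 [1y] zero: DF = P = 9673/10000 ≈ 0.967300

1 1/2 122/125
2 1 9673/10000
s(1y) = (1/(9673/10000) − 1)/(1) = 327/9673 ≈ 3.3805%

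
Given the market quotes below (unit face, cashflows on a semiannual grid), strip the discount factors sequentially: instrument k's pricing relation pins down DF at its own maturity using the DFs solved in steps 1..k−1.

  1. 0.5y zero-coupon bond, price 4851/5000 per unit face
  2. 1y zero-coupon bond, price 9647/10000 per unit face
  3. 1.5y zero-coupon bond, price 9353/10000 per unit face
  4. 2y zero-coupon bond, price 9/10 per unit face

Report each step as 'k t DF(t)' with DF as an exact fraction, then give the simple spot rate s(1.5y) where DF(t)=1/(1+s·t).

1 1/2 4851/5000
2 1 9647/10000
3 3/2 9353/10000
4 2 9/10
s(1.5y) = (1/(9353/10000) − 1)/(3/2) = 1294/28059 ≈ 4.6117%

step 1 [0.5y] zero: DF = P = 4851/5000 ≈ 0.970200
step 2 [1y] zero: DF = P = 9647/10000 ≈ 0.964700
step 3 [1.5y] zero: DF = P = 9353/10000 ≈ 0.935300
step 4 [2y] zero: DF = P = 9/10 ≈ 0.900000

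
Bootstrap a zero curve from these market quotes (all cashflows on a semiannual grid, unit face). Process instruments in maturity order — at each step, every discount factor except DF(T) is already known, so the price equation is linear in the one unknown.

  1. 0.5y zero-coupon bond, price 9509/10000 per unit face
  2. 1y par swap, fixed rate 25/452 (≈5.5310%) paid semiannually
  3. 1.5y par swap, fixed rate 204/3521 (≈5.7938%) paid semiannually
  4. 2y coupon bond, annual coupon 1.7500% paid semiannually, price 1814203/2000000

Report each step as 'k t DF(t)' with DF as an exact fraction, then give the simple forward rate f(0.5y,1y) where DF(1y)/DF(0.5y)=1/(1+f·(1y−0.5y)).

step 1 [0.5y] zero: DF = P = 9509/10000 ≈ 0.950900
step 2 [1y] swap r/2=25/904: DF=(1 − 25/904·(0.950900))/(1+25/904) = 379/400 ≈ 0.947500
step 3 [1.5y] swap r/2=102/3521: DF=(1 − 102/3521·(0.950900+0.947500))/(1+102/3521) = 574/625 ≈ 0.918400
step 4 [2y] bond c/2=7/800: DF=(1814203/2000000 − 7/800·(0.950900+0.947500+0.918400))/(1+7/800) = 2187/2500 ≈ 0.874800

1 1/2 9509/10000
2 1 379/400
3 3/2 574/625
4 2 2187/2500
f(0.5y,1y) = ((9509/10000)/(379/400) − 1)/(1/2) = 68/9475 ≈ 0.7177%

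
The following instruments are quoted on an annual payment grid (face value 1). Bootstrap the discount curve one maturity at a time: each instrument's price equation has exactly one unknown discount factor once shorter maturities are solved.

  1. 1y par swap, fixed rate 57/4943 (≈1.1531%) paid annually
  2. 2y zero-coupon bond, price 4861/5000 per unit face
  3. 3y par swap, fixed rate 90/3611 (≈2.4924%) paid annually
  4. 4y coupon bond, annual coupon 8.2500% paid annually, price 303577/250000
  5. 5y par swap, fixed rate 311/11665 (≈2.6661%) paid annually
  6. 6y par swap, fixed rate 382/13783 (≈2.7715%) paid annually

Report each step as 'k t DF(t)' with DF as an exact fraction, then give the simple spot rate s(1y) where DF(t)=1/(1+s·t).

1 1 4943/5000
2 2 4861/5000
3 3 116/125
4 4 1127/1250
5 5 2189/2500
6 6 1059/1250
s(1y) = (1/(4943/5000) − 1)/(1) = 57/4943 ≈ 1.1531%

step 1 [1y] swap r/1=57/4943: DF=(1 − 57/4943·(0))/(1+57/4943) = 4943/5000 ≈ 0.988600
step 2 [2y] zero: DF = P = 4861/5000 ≈ 0.972200
step 3 [3y] swap r/1=90/3611: DF=(1 − 90/3611·(0.988600+0.972200))/(1+90/3611) = 116/125 ≈ 0.928000
step 4 [4y] bond c/1=33/400: DF=(303577/250000 − 33/400·(0.988600+0.972200+0.928000))/(1+33/400) = 1127/1250 ≈ 0.901600
step 5 [5y] swap r/1=311/11665: DF=(1 − 311/11665·(0.988600+0.972200+0.928000+0.901600))/(1+311/11665) = 2189/2500 ≈ 0.875600
step 6 [6y] swap r/1=382/13783: DF=(1 − 382/13783·(0.988600+0.972200+0.928000+0.901600+0.875600))/(1+382/13783) = 1059/1250 ≈ 0.847200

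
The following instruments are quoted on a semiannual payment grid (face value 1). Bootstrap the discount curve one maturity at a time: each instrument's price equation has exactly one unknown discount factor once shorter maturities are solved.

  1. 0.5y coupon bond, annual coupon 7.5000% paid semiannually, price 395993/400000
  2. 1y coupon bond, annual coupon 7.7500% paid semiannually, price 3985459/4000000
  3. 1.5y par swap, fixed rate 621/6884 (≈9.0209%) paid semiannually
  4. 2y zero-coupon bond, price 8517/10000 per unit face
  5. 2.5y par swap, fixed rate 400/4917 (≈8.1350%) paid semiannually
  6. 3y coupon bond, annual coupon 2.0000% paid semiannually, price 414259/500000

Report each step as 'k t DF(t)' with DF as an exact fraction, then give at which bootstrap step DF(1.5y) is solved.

1 1/2 4771/5000
2 1 2309/2500
3 3/2 4379/5000
4 2 8517/10000
5 5/2 41/50
6 3 1553/2000
DF(1.5y) is solved at step 3

step 1 [0.5y] bond c/2=3/80: DF=(395993/400000 − 3/80·(0))/(1+3/80) = 4771/5000 ≈ 0.954200
step 2 [1y] bond c/2=31/800: DF=(3985459/4000000 − 31/800·(0.954200))/(1+31/800) = 2309/2500 ≈ 0.923600
step 3 [1.5y] swap r/2=621/13768: DF=(1 − 621/13768·(0.954200+0.923600))/(1+621/13768) = 4379/5000 ≈ 0.875800
step 4 [2y] zero: DF = P = 8517/10000 ≈ 0.851700
step 5 [2.5y] swap r/2=200/4917: DF=(1 − 200/4917·(0.954200+0.923600+0.875800+0.851700))/(1+200/4917) = 41/50 ≈ 0.820000
step 6 [3y] bond c/2=1/100: DF=(414259/500000 − 1/100·(0.954200+0.923600+0.875800+0.851700+0.820000))/(1+1/100) = 1553/2000 ≈ 0.776500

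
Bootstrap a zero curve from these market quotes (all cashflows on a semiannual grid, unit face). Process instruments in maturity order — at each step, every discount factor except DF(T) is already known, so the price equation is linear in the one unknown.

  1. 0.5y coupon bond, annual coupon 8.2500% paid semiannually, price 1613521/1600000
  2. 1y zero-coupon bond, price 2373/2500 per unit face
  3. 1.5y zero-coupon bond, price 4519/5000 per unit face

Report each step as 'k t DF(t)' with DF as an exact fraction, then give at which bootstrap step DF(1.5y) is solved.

step 1 [0.5y] bond c/2=33/800: DF=(1613521/1600000 − 33/800·(0))/(1+33/800) = 1937/2000 ≈ 0.968500
step 2 [1y] zero: DF = P = 2373/2500 ≈ 0.949200
step 3 [1.5y] zero: DF = P = 4519/5000 ≈ 0.903800

1 1/2 1937/2000
2 1 2373/2500
3 3/2 4519/5000
DF(1.5y) is solved at step 3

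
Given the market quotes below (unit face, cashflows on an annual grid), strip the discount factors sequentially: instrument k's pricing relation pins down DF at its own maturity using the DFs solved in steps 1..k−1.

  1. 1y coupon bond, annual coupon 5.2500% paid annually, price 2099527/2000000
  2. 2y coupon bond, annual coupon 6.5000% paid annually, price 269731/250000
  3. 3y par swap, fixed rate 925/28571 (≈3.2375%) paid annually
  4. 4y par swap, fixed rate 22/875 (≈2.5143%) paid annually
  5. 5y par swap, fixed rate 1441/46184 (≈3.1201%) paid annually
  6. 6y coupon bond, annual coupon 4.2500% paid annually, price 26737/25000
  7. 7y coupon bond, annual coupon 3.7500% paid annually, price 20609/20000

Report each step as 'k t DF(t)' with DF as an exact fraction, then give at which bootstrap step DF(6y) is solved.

step 1 [1y] bond c/1=21/400: DF=(2099527/2000000 − 21/400·(0))/(1+21/400) = 4987/5000 ≈ 0.997400
step 2 [2y] bond c/1=13/200: DF=(269731/250000 − 13/200·(0.997400))/(1+13/200) = 4761/5000 ≈ 0.952200
step 3 [3y] swap r/1=925/28571: DF=(1 − 925/28571·(0.997400+0.952200))/(1+925/28571) = 363/400 ≈ 0.907500
step 4 [4y] swap r/1=22/875: DF=(1 − 22/875·(0.997400+0.952200+0.907500))/(1+22/875) = 4527/5000 ≈ 0.905400
step 5 [5y] swap r/1=1441/46184: DF=(1 − 1441/46184·(0.997400+0.952200+0.907500+0.905400))/(1+1441/46184) = 8559/10000 ≈ 0.855900
step 6 [6y] bond c/1=17/400: DF=(26737/25000 − 17/400·(0.997400+0.952200+0.907500+0.905400+0.855900))/(1+17/400) = 1047/1250 ≈ 0.837600
step 7 [7y] bond c/1=3/80: DF=(20609/20000 − 3/80·(0.997400+0.952200+0.907500+0.905400+0.855900+0.837600))/(1+3/80) = 199/250 ≈ 0.796000

1 1 4987/5000
2 2 4761/5000
3 3 363/400
4 4 4527/5000
5 5 8559/10000
6 6 1047/1250
7 7 199/250
DF(6y) is solved at step 6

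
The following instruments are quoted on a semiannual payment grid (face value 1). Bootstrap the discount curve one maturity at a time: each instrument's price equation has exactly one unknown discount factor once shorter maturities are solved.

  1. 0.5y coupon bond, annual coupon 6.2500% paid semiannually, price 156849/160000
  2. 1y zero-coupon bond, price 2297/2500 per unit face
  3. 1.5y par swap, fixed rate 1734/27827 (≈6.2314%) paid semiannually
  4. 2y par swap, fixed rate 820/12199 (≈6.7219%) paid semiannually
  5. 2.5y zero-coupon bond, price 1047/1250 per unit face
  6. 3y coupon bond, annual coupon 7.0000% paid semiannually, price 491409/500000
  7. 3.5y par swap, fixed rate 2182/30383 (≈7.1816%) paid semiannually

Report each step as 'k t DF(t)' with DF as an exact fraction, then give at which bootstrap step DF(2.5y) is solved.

step 1 [0.5y] bond c/2=1/32: DF=(156849/160000 − 1/32·(0))/(1+1/32) = 4753/5000 ≈ 0.950600
step 2 [1y] zero: DF = P = 2297/2500 ≈ 0.918800
step 3 [1.5y] swap r/2=867/27827: DF=(1 − 867/27827·(0.950600+0.918800))/(1+867/27827) = 9133/10000 ≈ 0.913300
step 4 [2y] swap r/2=410/12199: DF=(1 − 410/12199·(0.950600+0.918800+0.913300))/(1+410/12199) = 877/1000 ≈ 0.877000
step 5 [2.5y] zero: DF = P = 1047/1250 ≈ 0.837600
step 6 [3y] bond c/2=7/200: DF=(491409/500000 − 7/200·(0.950600+0.918800+0.913300+0.877000+0.837600))/(1+7/200) = 319/400 ≈ 0.797500
step 7 [3.5y] swap r/2=1091/30383: DF=(1 − 1091/30383·(0.950600+0.918800+0.913300+0.877000+0.837600+0.797500))/(1+1091/30383) = 3909/5000 ≈ 0.781800

1 1/2 4753/5000
2 1 2297/2500
3 3/2 9133/10000
4 2 877/1000
5 5/2 1047/1250
6 3 319/400
7 7/2 3909/5000
DF(2.5y) is solved at step 5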